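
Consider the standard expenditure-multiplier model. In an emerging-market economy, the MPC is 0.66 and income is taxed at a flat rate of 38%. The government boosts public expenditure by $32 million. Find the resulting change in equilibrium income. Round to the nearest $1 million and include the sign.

+$54 million

Expenditure multiplier = 1/(1 − c(1−t)) = 1/(1 − 0.66×0.62) = 1/0.5908 ≈ 1.693.
ΔY = k × ΔG = (+$32 million) / 0.5908 ≈ +$54 million.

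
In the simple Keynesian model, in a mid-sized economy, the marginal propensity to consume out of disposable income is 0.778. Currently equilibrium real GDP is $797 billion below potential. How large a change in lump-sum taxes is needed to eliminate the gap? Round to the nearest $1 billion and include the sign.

Spending multiplier = 1/(1 − MPC) = 1/(1 − 0.778) = 1/0.222 ≈ 4.505.
Tax multiplier = −c·k = −0.778/0.222 ≈ −3.505. Need ΔY = +$797 billion, so ΔT = ΔY/(−c·k) = −(+$797 billion) × 0.222 / 0.778 ≈ −$227 billion.
The government should cut lump-sum taxes by $227 billion.

−$227 billion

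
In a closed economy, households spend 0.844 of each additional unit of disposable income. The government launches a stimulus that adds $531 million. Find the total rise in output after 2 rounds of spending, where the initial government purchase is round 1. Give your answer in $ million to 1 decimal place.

Round 1 adds ΔG = $531 million; each later round is MPC = 0.844 times the previous.
After 2 rounds: 531 + 448.164 = ΔG·(1 − c^2)/(1 − c) = 531 × (1 − 0.712336)/0.156 ≈ $979.2 million.

$979.2 million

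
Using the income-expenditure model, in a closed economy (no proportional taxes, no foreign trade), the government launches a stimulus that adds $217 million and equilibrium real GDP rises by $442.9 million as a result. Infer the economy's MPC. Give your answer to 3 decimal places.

0.510

Implied spending multiplier k = ΔY/ΔG = 442.9/217 ≈ 2.041.
Since k = 1/(1 − MPC), MPC = 1 − 1/k = 1 − ΔG/ΔY = 1 − 217/442.9 ≈ 0.510.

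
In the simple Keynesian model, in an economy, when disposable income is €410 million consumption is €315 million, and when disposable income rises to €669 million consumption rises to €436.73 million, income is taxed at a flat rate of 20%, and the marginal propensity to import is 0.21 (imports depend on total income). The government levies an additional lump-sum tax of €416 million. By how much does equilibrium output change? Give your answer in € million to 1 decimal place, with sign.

MPC = ΔC/ΔYd = (436.73 − 315)/(669 − 410) = 121.73/259 = 0.47.
A lump-sum tax change of +€416 million shifts disposable income by −€416 million; first-round consumption changes by −c × ΔT = −0.47 × (+€416 million) = −€195.52 million.
Expenditure multiplier = 1/(1 − c(1−t) + m) = 1/(1 − 0.47×0.8 + 0.21) = 1/0.834 ≈ 1.199.
The tax multiplier is −c × k ≈ −0.564, so ΔY = k × (−c·ΔT) = (−€195.52 million) / 0.834 ≈ −€234.4 million.

−€234.4 million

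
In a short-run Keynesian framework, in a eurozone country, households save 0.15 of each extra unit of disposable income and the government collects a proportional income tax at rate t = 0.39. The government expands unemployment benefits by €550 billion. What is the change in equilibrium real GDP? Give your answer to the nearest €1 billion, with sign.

+€971 billion

MPC = 1 − MPS = 1 − 0.15 = 0.85.
The transfer change shifts disposable income by +€550 billion, so first-round consumption changes by c·ΔTR = 0.85 × (+€550 billion) = +€467.5 billion.
Expenditure multiplier = 1/(1 − c(1−t)) = 1/(1 − 0.85×0.61) = 1/0.4815 ≈ 2.077.
The transfer multiplier is c × k ≈ 1.765, so ΔY = k × (c·ΔTR) = (+€467.5 billion) / 0.4815 ≈ +€971 billion.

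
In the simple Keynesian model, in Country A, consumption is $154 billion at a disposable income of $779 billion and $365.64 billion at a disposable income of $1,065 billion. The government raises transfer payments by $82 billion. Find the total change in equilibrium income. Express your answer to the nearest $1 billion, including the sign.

MPC = ΔC/ΔYd = (365.64 − 154)/(1,065 − 779) = 211.64/286 = 0.74.
The transfer change shifts disposable income by +$82 billion, so first-round consumption changes by c·ΔTR = 0.74 × (+$82 billion) = +$60.68 billion.
Expenditure multiplier = 1/(1 − MPC) = 1/(1 − 0.74) = 1/0.26 ≈ 3.846.
The transfer multiplier is c × k ≈ 2.846, so ΔY = k × (c·ΔTR) = (+$60.68 billion) / 0.26 ≈ +$233 billion.

+$233 billion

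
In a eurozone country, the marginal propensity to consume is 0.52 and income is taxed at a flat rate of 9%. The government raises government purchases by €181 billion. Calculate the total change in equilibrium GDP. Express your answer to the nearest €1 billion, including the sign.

+€344 billion

Spending multiplier = 1/(1 − c(1−t)) = 1/(1 − 0.52×0.91) = 1/0.5268 ≈ 1.898.
ΔY = k × ΔG = (+€181 billion) / 0.5268 ≈ +€344 billion.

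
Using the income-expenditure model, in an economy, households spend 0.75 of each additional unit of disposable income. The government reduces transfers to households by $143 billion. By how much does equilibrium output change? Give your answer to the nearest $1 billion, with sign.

−$429 billion

The transfer change shifts disposable income by −$143 billion, so first-round consumption changes by c·ΔTR = 0.75 × (−$143 billion) = −$107.25 billion.
Expenditure multiplier = 1/(1 − MPC) = 1/(1 − 0.75) = 1/0.25 = 4.
The transfer multiplier is c × k = 3, so ΔY = k × (c·ΔTR) = (−$107.25 billion) / 0.25 = −$429 billion.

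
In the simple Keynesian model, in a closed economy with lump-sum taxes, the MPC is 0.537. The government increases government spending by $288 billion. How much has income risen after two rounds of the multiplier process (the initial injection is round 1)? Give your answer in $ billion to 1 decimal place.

$442.7 billion

Round 1 adds ΔG = $288 billion; each later round is MPC = 0.537 times the previous.
After 2 rounds: 288 + 154.656 = ΔG·(1 − c^2)/(1 − c) = 288 × (1 − 0.288369)/0.463 ≈ $442.7 billion.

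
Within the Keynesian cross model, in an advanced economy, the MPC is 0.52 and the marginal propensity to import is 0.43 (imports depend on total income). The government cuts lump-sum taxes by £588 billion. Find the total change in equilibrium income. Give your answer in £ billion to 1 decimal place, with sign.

+£336.0 billion

A lump-sum tax change of −£588 billion shifts disposable income by +£588 billion; first-round consumption changes by −c × ΔT = −0.52 × (−£588 billion) = +£305.76 billion.
Expenditure multiplier = 1/(1 − c + m) = 1/(1 − 0.52 + 0.43) = 1/0.91 ≈ 1.099.
The tax multiplier is −c × k ≈ −0.571, so ΔY = k × (−c·ΔT) = (+£305.76 billion) / 0.91 = +£336 billion.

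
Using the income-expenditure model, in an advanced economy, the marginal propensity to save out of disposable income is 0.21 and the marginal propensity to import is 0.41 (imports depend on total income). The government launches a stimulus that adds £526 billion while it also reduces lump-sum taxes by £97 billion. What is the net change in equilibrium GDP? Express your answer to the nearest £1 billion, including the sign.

+£972 billion

MPC = 1 − MPS = 1 − 0.21 = 0.79.
Expenditure multiplier = 1/(1 − c + m) = 1/(1 − 0.79 + 0.41) = 1/0.62 ≈ 1.613.
ΔG contributes k·ΔG = (+£526 billion) / 0.62 ≈ +£848.4 billion.
ΔT of −£97 billion changes first-round spending by −c·ΔT = +£76.63 billion, contributing k·(−c·ΔT) = (+£76.63 billion) / 0.62 ≈ +£123.6 billion.
Net ΔY = k(ΔG − c·ΔT) = (+£602.63 billion) / 0.62 ≈ +£972 billion.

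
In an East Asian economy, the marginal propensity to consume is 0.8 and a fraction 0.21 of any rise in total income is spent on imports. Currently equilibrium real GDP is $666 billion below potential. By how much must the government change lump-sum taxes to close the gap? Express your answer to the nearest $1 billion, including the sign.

Spending multiplier = 1/(1 − c + m) = 1/(1 − 0.8 + 0.21) = 1/0.41 ≈ 2.439.
Tax multiplier = −c·k = −0.8/0.41 ≈ −1.951. Need ΔY = +$666 billion, so ΔT = ΔY/(−c·k) = −(+$666 billion) × 0.41 / 0.8 ≈ −$341 billion.
The government should cut lump-sum taxes by $341 billion.

−$341 billion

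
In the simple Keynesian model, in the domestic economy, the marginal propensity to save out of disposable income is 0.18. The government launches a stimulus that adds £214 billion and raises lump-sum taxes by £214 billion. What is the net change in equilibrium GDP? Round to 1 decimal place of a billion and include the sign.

+£214.0 billion

MPC = 1 − MPS = 1 − 0.18 = 0.82.
Expenditure multiplier = 1/(1 − MPC) = 1/(1 − 0.82) = 1/0.18 ≈ 5.556.
ΔG contributes k·ΔG = (+£214 billion) / 0.18 ≈ +£1,188.9 billion.
ΔT of +£214 billion changes first-round spending by −c·ΔT = −£175.48 billion, contributing k·(−c·ΔT) = (−£175.48 billion) / 0.18 ≈ −£974.9 billion.
With ΔG = ΔT and no other leakages, the balanced-budget multiplier is 1, so ΔY = ΔG = +£214 billion.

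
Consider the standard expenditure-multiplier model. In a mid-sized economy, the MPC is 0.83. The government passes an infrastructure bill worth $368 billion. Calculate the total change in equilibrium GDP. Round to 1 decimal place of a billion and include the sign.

Spending multiplier = 1/(1 − MPC) = 1/(1 − 0.83) = 1/0.17 ≈ 5.882.
ΔY = k × ΔG = (+$368 billion) / 0.17 ≈ +$2,164.7 billion.

+$2,164.7 billion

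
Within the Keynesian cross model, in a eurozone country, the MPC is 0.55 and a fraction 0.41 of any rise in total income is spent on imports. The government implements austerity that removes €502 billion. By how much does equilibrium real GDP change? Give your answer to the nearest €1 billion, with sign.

−€584 billion

Expenditure multiplier = 1/(1 − c + m) = 1/(1 − 0.55 + 0.41) = 1/0.86 ≈ 1.163.
ΔY = k × ΔG = (−€502 billion) / 0.86 ≈ −€584 billion.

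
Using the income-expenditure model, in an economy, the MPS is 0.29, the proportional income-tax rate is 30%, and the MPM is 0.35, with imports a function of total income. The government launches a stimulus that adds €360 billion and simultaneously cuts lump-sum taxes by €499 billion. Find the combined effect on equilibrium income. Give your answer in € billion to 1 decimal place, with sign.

MPC = 1 − MPS = 1 − 0.29 = 0.71.
Expenditure multiplier = 1/(1 − c(1−t) + m) = 1/(1 − 0.71×0.7 + 0.35) = 1/0.853 ≈ 1.172.
ΔG contributes k·ΔG = (+€360 billion) / 0.853 ≈ +€422 billion.
ΔT of −€499 billion changes first-round spending by −c·ΔT = +€354.29 billion, contributing k·(−c·ΔT) = (+€354.29 billion) / 0.853 ≈ +€415.3 billion.
Net ΔY = k(ΔG − c·ΔT) = (+€714.29 billion) / 0.853 ≈ +€837.4 billion.

+€837.4 billion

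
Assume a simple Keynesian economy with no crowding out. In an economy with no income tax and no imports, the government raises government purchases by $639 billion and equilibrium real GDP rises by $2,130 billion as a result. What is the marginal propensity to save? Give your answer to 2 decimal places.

0.30

Implied spending multiplier k = ΔY/ΔG = 2,130/639 ≈ 3.3333.
Since k = 1/(1 − MPC), MPC = 1 − 1/k = 1 − ΔG/ΔY = 1 − 639/2,130 = 0.70.
MPS = 1 − MPC = 0.30.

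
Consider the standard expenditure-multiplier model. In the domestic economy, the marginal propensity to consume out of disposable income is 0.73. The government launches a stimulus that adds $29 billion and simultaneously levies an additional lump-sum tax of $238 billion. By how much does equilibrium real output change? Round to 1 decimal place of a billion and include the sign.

−$536.1 billion

Expenditure multiplier = 1/(1 − MPC) = 1/(1 − 0.73) = 1/0.27 ≈ 3.704.
ΔG contributes k·ΔG = (+$29 billion) / 0.27 ≈ +$107.4 billion.
ΔT of +$238 billion changes first-round spending by −c·ΔT = −$173.74 billion, contributing k·(−c·ΔT) = (−$173.74 billion) / 0.27 ≈ −$643.5 billion.
Net ΔY = k(ΔG − c·ΔT) = (−$144.74 billion) / 0.27 ≈ −$536.1 billion.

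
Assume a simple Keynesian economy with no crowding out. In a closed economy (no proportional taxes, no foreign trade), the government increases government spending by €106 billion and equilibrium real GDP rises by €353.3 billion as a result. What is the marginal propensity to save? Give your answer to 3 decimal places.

Implied spending multiplier k = ΔY/ΔG = 353.3/106 ≈ 3.333.
Since k = 1/(1 − MPC), MPC = 1 − 1/k = 1 − ΔG/ΔY = 1 − 106/353.3 ≈ 0.700.
MPS = 1 − MPC = 0.300.

0.300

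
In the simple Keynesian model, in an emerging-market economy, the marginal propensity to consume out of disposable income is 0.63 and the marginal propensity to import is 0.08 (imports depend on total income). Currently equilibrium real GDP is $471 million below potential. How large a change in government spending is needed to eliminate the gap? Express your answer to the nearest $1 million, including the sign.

Spending multiplier = 1/(1 − c + m) = 1/(1 − 0.63 + 0.08) = 1/0.45 ≈ 2.222.
Need ΔY = +$471 million, so ΔG = ΔY/k = (+$471 million) × 0.45 ≈ +$212 million.
The government should increase government spending by $212 million.

+$212 million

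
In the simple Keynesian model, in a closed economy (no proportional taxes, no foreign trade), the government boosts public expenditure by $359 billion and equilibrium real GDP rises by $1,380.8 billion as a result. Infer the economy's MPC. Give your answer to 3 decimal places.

Implied spending multiplier k = ΔY/ΔG = 1,380.8/359 ≈ 3.8462.
Since k = 1/(1 − MPC), MPC = 1 − 1/k = 1 − ΔG/ΔY = 1 − 359/1,380.8 ≈ 0.740.

0.740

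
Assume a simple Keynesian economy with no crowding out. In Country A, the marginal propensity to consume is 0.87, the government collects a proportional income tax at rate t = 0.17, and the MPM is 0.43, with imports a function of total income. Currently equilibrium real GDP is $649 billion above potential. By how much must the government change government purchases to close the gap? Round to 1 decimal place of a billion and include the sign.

Spending multiplier = 1/(1 − c(1−t) + m) = 1/(1 − 0.87×0.83 + 0.43) = 1/0.7079 ≈ 1.413.
Need ΔY = −$649 billion, so ΔG = ΔY/k = (−$649 billion) × 0.7079 ≈ −$459.4 billion.
The government should cut government purchases by $459.4 billion.

−$459.4 billion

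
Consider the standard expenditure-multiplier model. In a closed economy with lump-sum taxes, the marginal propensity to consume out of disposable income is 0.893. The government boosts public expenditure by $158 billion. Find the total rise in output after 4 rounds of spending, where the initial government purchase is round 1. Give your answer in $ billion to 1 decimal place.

$537.6 billion

Round 1 adds ΔG = $158 billion; each later round is MPC = 0.893 times the previous.
After 4 rounds: 158 + 141.094 + 125.996942 + 112.515269206 = ΔG·(1 − c^4)/(1 − c) = 158 × (1 − 0.635924907601)/0.107 ≈ $537.6 billion.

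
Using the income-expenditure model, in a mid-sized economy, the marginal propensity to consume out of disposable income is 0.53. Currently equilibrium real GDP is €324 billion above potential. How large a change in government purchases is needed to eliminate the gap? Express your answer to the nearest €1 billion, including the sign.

Spending multiplier = 1/(1 − MPC) = 1/(1 − 0.53) = 1/0.47 ≈ 2.128.
Need ΔY = −€324 billion, so ΔG = ΔY/k = (−€324 billion) × 0.47 ≈ −€152 billion.
The government should cut government purchases by €152 billion.

−€152 billion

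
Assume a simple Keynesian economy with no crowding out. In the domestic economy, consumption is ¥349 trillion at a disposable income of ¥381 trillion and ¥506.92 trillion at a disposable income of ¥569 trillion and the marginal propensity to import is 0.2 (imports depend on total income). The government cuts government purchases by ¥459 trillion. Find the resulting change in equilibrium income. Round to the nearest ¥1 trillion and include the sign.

−¥1,275 trillion

MPC = ΔC/ΔYd = (506.92 − 349)/(569 − 381) = 157.92/188 = 0.84.
Expenditure multiplier = 1/(1 − c + m) = 1/(1 − 0.84 + 0.2) = 1/0.36 ≈ 2.778.
ΔY = k × ΔG = (−¥459 trillion) / 0.36 = −¥1,275 trillion.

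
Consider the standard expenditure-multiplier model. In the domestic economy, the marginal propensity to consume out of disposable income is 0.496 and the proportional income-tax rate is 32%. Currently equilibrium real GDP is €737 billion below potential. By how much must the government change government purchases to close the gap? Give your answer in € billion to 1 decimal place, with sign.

+€488.4 billion

Spending multiplier = 1/(1 − c(1−t)) = 1/(1 − 0.496×0.68) = 1/0.66272 ≈ 1.509.
Need ΔY = +€737 billion, so ΔG = ΔY/k = (+€737 billion) × 0.66272 ≈ +€488.4 billion.
The government should increase government purchases by €488.4 billion.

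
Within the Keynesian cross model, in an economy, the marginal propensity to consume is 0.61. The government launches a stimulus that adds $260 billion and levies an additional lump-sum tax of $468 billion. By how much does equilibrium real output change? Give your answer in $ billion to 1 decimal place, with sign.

−$65.3 billion

Expenditure multiplier = 1/(1 − MPC) = 1/(1 − 0.61) = 1/0.39 ≈ 2.564.
ΔG contributes k·ΔG = (+$260 billion) / 0.39 ≈ +$666.7 billion.
ΔT of +$468 billion changes first-round spending by −c·ΔT = −$285.48 billion, contributing k·(−c·ΔT) = (−$285.48 billion) / 0.39 = −$732 billion.
Net ΔY = k(ΔG − c·ΔT) = (−$25.48 billion) / 0.39 ≈ −$65.3 billion.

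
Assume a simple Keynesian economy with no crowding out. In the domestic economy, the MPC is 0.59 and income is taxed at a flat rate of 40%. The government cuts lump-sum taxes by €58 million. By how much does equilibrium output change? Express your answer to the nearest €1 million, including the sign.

A lump-sum tax change of −€58 million shifts disposable income by +€58 million; first-round consumption changes by −c × ΔT = −0.59 × (−€58 million) = +€34.22 million.
Expenditure multiplier = 1/(1 − c(1−t)) = 1/(1 − 0.59×0.6) = 1/0.646 ≈ 1.548.
The tax multiplier is −c × k ≈ −0.913, so ΔY = k × (−c·ΔT) = (+€34.22 million) / 0.646 ≈ +€53 million.

+€53 million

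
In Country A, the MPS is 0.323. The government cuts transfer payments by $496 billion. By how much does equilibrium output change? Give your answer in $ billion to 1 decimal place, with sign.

MPC = 1 − MPS = 1 − 0.323 = 0.677.
The transfer change shifts disposable income by −$496 billion, so first-round consumption changes by c·ΔTR = 0.677 × (−$496 billion) = −$335.792 billion.
Expenditure multiplier = 1/(1 − MPC) = 1/(1 − 0.677) = 1/0.323 ≈ 3.096.
The transfer multiplier is c × k ≈ 2.096, so ΔY = k × (c·ΔTR) = (−$335.792 billion) / 0.323 ≈ −$1,039.6 billion.

−$1,039.6 billion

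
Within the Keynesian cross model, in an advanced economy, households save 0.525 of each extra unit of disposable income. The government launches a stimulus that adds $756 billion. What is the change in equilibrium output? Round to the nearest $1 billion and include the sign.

+$1,440 billion

MPC = 1 − MPS = 1 − 0.525 = 0.475.
Government-spending multiplier = 1/(1 − MPC) = 1/(1 − 0.475) = 1/0.525 ≈ 1.905.
ΔY = k × ΔG = (+$756 billion) / 0.525 = +$1,440 billion.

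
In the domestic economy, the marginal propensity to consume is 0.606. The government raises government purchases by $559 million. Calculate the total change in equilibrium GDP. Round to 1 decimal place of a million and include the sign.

Expenditure multiplier = 1/(1 − MPC) = 1/(1 − 0.606) = 1/0.394 ≈ 2.538.
ΔY = k × ΔG = (+$559 million) / 0.394 ≈ +$1,418.8 million.

+$1,418.8 million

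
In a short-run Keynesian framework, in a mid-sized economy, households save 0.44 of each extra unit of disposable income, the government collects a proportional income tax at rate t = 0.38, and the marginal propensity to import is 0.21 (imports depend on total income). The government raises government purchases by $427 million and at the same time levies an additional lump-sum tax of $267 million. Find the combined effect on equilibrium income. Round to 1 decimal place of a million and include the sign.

+$321.6 million

MPC = 1 − MPS = 1 − 0.44 = 0.56.
Expenditure multiplier = 1/(1 − c(1−t) + m) = 1/(1 − 0.56×0.62 + 0.21) = 1/0.8628 ≈ 1.159.
ΔG contributes k·ΔG = (+$427 million) / 0.8628 ≈ +$494.9 million.
ΔT of +$267 million changes first-round spending by −c·ΔT = −$149.52 million, contributing k·(−c·ΔT) = (−$149.52 million) / 0.8628 ≈ −$173.3 million.
Net ΔY = k(ΔG − c·ΔT) = (+$277.48 million) / 0.8628 ≈ +$321.6 million.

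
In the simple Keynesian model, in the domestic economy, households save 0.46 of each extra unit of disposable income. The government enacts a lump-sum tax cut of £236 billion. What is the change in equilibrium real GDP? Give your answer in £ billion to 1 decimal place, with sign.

MPC = 1 − MPS = 1 − 0.46 = 0.54.
A lump-sum tax change of −£236 billion shifts disposable income by +£236 billion; first-round consumption changes by −c × ΔT = −0.54 × (−£236 billion) = +£127.44 billion.
Expenditure multiplier = 1/(1 − MPC) = 1/(1 − 0.54) = 1/0.46 ≈ 2.174.
The tax multiplier is −c × k ≈ −1.174, so ΔY = k × (−c·ΔT) = (+£127.44 billion) / 0.46 ≈ +£277 billion.

+£277.0 billion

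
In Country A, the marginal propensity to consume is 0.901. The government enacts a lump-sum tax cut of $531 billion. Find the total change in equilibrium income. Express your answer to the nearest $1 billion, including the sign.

+$4,833 billion

A lump-sum tax change of −$531 billion shifts disposable income by +$531 billion; first-round consumption changes by −c × ΔT = −0.901 × (−$531 billion) = +$478.431 billion.
Expenditure multiplier = 1/(1 − MPC) = 1/(1 − 0.901) = 1/0.099 ≈ 10.101.
The tax multiplier is −c × k ≈ −9.101, so ΔY = k × (−c·ΔT) = (+$478.431 billion) / 0.099 ≈ +$4,833 billion.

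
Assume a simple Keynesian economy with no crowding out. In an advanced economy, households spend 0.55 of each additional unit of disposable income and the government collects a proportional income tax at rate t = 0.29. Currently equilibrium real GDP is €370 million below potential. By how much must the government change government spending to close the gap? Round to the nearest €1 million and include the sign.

+€226 million

Spending multiplier = 1/(1 − c(1−t)) = 1/(1 − 0.55×0.71) = 1/0.6095 ≈ 1.641.
Need ΔY = +€370 million, so ΔG = ΔY/k = (+€370 million) × 0.6095 ≈ +€226 million.
The government should increase government spending by €226 million.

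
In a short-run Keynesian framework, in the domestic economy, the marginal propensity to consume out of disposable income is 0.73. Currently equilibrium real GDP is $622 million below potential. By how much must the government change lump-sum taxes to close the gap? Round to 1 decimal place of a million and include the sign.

Spending multiplier = 1/(1 − MPC) = 1/(1 − 0.73) = 1/0.27 ≈ 3.704.
Tax multiplier = −c·k = −0.73/0.27 ≈ −2.704. Need ΔY = +$622 million, so ΔT = ΔY/(−c·k) = −(+$622 million) × 0.27 / 0.73 ≈ −$230.1 million.
The government should cut lump-sum taxes by $230.1 million.

−$230.1 million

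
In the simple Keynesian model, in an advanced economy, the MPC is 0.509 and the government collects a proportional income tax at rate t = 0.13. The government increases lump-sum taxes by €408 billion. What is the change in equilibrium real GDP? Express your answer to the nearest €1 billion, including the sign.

−€373 billion

A lump-sum tax change of +€408 billion shifts disposable income by −€408 billion; first-round consumption changes by −c × ΔT = −0.509 × (+€408 billion) = −€207.672 billion.
Expenditure multiplier = 1/(1 − c(1−t)) = 1/(1 − 0.509×0.87) = 1/0.55717 ≈ 1.795.
The tax multiplier is −c × k ≈ −0.914, so ΔY = k × (−c·ΔT) = (−€207.672 billion) / 0.55717 ≈ −€373 billion.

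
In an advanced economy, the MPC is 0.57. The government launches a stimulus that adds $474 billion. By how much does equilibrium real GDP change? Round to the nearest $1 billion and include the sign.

+$1,102 billion

Spending multiplier = 1/(1 − MPC) = 1/(1 − 0.57) = 1/0.43 ≈ 2.326.
ΔY = k × ΔG = (+$474 billion) / 0.43 ≈ +$1,102 billion.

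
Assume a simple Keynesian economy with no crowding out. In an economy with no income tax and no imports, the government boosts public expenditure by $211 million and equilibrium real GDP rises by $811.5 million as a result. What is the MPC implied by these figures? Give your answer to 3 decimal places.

0.740

Implied spending multiplier k = ΔY/ΔG = 811.5/211 ≈ 3.846.
Since k = 1/(1 − MPC), MPC = 1 − 1/k = 1 − ΔG/ΔY = 1 − 211/811.5 ≈ 0.740.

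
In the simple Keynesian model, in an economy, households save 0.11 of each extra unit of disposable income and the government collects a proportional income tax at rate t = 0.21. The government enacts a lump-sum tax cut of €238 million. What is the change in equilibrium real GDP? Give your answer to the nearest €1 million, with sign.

+€713 million

MPC = 1 − MPS = 1 − 0.11 = 0.89.
A lump-sum tax change of −€238 million shifts disposable income by +€238 million; first-round consumption changes by −c × ΔT = −0.89 × (−€238 million) = +€211.82 million.
Expenditure multiplier = 1/(1 − c(1−t)) = 1/(1 − 0.89×0.79) = 1/0.2969 ≈ 3.368.
The tax multiplier is −c × k ≈ −2.998, so ΔY = k × (−c·ΔT) = (+€211.82 million) / 0.2969 ≈ +€713 million.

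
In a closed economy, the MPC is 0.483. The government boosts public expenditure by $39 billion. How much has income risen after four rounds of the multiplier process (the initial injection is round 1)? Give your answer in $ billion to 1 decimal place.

Round 1 adds ΔG = $39 billion; each later round is MPC = 0.483 times the previous.
After 4 rounds: 39 + 18.837 + 9.098271 + 4.394464893 = ΔG·(1 − c^4)/(1 − c) = 39 × (1 − 0.054423757521)/0.517 ≈ $71.3 billion.

$71.3 billion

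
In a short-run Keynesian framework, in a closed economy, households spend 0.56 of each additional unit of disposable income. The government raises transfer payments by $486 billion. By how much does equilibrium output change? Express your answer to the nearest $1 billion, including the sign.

The transfer change shifts disposable income by +$486 billion, so first-round consumption changes by c·ΔTR = 0.56 × (+$486 billion) = +$272.16 billion.
Expenditure multiplier = 1/(1 − MPC) = 1/(1 − 0.56) = 1/0.44 ≈ 2.273.
The transfer multiplier is c × k ≈ 1.273, so ΔY = k × (c·ΔTR) = (+$272.16 billion) / 0.44 ≈ +$619 billion.

+$619 billion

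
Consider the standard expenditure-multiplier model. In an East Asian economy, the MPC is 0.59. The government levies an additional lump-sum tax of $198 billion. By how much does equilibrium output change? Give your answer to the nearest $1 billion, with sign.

A lump-sum tax change of +$198 billion shifts disposable income by −$198 billion; first-round consumption changes by −c × ΔT = −0.59 × (+$198 billion) = −$116.82 billion.
Expenditure multiplier = 1/(1 − MPC) = 1/(1 − 0.59) = 1/0.41 ≈ 2.439.
The tax multiplier is −c × k ≈ −1.439, so ΔY = k × (−c·ΔT) = (−$116.82 billion) / 0.41 ≈ −$285 billion.

−$285 billion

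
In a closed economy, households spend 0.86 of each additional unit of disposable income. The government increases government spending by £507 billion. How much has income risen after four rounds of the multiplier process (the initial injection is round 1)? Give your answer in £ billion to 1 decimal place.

Round 1 adds ΔG = £507 billion; each later round is MPC = 0.86 times the previous.
After 4 rounds: 507 + 436.02 + 374.9772 + 322.480392 = ΔG·(1 − c^4)/(1 − c) = 507 × (1 − 0.54700816)/0.14 ≈ £1,640.5 billion.

£1,640.5 billion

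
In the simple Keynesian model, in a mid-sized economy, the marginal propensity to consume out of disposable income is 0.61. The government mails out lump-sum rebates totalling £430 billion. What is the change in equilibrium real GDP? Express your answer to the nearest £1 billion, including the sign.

A lump-sum tax change of −£430 billion shifts disposable income by +£430 billion; first-round consumption changes by −c × ΔT = −0.61 × (−£430 billion) = +£262.3 billion.
Expenditure multiplier = 1/(1 − MPC) = 1/(1 − 0.61) = 1/0.39 ≈ 2.564.
The tax multiplier is −c × k ≈ −1.564, so ΔY = k × (−c·ΔT) = (+£262.3 billion) / 0.39 ≈ +£673 billion.

+£673 billion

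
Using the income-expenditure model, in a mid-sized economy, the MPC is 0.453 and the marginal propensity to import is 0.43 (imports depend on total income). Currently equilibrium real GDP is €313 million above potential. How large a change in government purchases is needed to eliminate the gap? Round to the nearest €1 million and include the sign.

Spending multiplier = 1/(1 − c + m) = 1/(1 − 0.453 + 0.43) = 1/0.977 ≈ 1.024.
Need ΔY = −€313 million, so ΔG = ΔY/k = (−€313 million) × 0.977 ≈ −€306 million.
The government should cut government purchases by €306 million.

−€306 million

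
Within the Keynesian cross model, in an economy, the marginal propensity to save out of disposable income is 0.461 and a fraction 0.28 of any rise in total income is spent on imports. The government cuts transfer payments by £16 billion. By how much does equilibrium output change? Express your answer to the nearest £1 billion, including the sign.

−£12 billion

MPC = 1 − MPS = 1 − 0.461 = 0.539.
The transfer change shifts disposable income by −£16 billion, so first-round consumption changes by c·ΔTR = 0.539 × (−£16 billion) = −£8.624 billion.
Expenditure multiplier = 1/(1 − c + m) = 1/(1 − 0.539 + 0.28) = 1/0.741 ≈ 1.35.
The transfer multiplier is c × k ≈ 0.727, so ΔY = k × (c·ΔTR) = (−£8.624 billion) / 0.741 ≈ −£12 billion.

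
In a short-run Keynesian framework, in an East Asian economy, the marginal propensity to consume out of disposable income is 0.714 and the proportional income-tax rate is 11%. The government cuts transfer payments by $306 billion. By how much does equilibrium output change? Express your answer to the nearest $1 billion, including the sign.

The transfer change shifts disposable income by −$306 billion, so first-round consumption changes by c·ΔTR = 0.714 × (−$306 billion) = −$218.484 billion.
Expenditure multiplier = 1/(1 − c(1−t)) = 1/(1 − 0.714×0.89) = 1/0.36454 ≈ 2.743.
The transfer multiplier is c × k ≈ 1.959, so ΔY = k × (c·ΔTR) = (−$218.484 billion) / 0.36454 ≈ −$599 billion.

−$599 billion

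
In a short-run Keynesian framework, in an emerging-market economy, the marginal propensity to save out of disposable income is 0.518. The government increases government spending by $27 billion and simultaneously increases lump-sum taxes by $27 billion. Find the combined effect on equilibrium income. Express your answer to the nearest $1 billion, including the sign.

+$27 billion

MPC = 1 − MPS = 1 − 0.518 = 0.482.
Expenditure multiplier = 1/(1 − MPC) = 1/(1 − 0.482) = 1/0.518 ≈ 1.931.
ΔG contributes k·ΔG = (+$27 billion) / 0.518 ≈ +$52.1 billion.
ΔT of +$27 billion changes first-round spending by −c·ΔT = −$13.014 billion, contributing k·(−c·ΔT) = (−$13.014 billion) / 0.518 ≈ −$25.1 billion.
With ΔG = ΔT and no other leakages, the balanced-budget multiplier is 1, so ΔY = ΔG = +$27 billion.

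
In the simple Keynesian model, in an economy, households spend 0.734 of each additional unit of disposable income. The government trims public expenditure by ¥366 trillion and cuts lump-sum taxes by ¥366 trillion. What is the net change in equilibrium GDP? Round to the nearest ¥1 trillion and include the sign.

−¥366 trillion

Expenditure multiplier = 1/(1 − MPC) = 1/(1 − 0.734) = 1/0.266 ≈ 3.759.
ΔG contributes k·ΔG = (−¥366 trillion) / 0.266 ≈ −¥1,375.9 trillion.
ΔT of −¥366 trillion changes first-round spending by −c·ΔT = +¥268.644 trillion, contributing k·(−c·ΔT) = (+¥268.644 trillion) / 0.266 ≈ +¥1,009.9 trillion.
With ΔG = ΔT and no other leakages, the balanced-budget multiplier is 1, so ΔY = ΔG = −¥366 trillion.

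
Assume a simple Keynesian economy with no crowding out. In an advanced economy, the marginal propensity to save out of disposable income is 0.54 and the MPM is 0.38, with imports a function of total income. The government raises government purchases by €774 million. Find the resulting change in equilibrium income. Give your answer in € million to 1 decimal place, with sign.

+€841.3 million

MPC = 1 − MPS = 1 − 0.54 = 0.46.
Spending multiplier = 1/(1 − c + m) = 1/(1 − 0.46 + 0.38) = 1/0.92 ≈ 1.087.
ΔY = k × ΔG = (+€774 million) / 0.92 ≈ +€841.3 million.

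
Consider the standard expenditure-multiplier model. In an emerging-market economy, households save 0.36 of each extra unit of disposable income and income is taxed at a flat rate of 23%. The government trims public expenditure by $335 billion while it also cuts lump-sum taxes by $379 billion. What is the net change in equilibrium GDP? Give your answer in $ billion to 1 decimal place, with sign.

MPC = 1 − MPS = 1 − 0.36 = 0.64.
Expenditure multiplier = 1/(1 − c(1−t)) = 1/(1 − 0.64×0.77) = 1/0.5072 ≈ 1.972.
ΔG contributes k·ΔG = (−$335 billion) / 0.5072 ≈ −$660.5 billion.
ΔT of −$379 billion changes first-round spending by −c·ΔT = +$242.56 billion, contributing k·(−c·ΔT) = (+$242.56 billion) / 0.5072 ≈ +$478.2 billion.
Net ΔY = k(ΔG − c·ΔT) = (−$92.44 billion) / 0.5072 ≈ −$182.3 billion.

−$182.3 billion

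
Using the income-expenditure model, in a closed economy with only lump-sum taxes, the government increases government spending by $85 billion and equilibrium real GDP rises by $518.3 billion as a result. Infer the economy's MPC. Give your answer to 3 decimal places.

0.836

Implied spending multiplier k = ΔY/ΔG = 518.3/85 ≈ 6.0976.
Since k = 1/(1 − MPC), MPC = 1 − 1/k = 1 − ΔG/ΔY = 1 − 85/518.3 ≈ 0.836.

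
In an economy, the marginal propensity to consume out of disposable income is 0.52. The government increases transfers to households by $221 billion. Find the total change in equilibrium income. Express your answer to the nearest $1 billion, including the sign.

The transfer change shifts disposable income by +$221 billion, so first-round consumption changes by c·ΔTR = 0.52 × (+$221 billion) = +$114.92 billion.
Expenditure multiplier = 1/(1 − MPC) = 1/(1 − 0.52) = 1/0.48 ≈ 2.083.
The transfer multiplier is c × k ≈ 1.083, so ΔY = k × (c·ΔTR) = (+$114.92 billion) / 0.48 ≈ +$239 billion.

+$239 billion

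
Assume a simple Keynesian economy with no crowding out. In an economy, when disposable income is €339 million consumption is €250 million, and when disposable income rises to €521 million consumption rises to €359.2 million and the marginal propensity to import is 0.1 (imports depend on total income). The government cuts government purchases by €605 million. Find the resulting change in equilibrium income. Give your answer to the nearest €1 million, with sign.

MPC = ΔC/ΔYd = (359.2 − 250)/(521 − 339) = 109.2/182 = 0.6.
Expenditure multiplier = 1/(1 − c + m) = 1/(1 − 0.6 + 0.1) = 1/0.5 = 2.
ΔY = k × ΔG = (−€605 million) / 0.5 = −€1,210 million.

−€1,210 million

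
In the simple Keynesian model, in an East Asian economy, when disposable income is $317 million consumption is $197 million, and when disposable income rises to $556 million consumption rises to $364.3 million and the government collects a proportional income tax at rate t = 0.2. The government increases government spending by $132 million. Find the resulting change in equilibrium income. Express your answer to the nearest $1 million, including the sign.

+$300 million

MPC = ΔC/ΔYd = (364.3 − 197)/(556 − 317) = 167.3/239 = 0.7.
Expenditure multiplier = 1/(1 − c(1−t)) = 1/(1 − 0.7×0.8) = 1/0.44 ≈ 2.273.
ΔY = k × ΔG = (+$132 million) / 0.44 = +$300 million.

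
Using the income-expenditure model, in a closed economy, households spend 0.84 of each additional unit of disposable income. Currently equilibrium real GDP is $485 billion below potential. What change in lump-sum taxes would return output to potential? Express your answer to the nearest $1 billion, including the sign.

−$92 billion

Spending multiplier = 1/(1 − MPC) = 1/(1 − 0.84) = 1/0.16 = 6.25.
Tax multiplier = −c·k = −0.84/0.16 = −5.25. Need ΔY = +$485 billion, so ΔT = ΔY/(−c·k) = −(+$485 billion) × 0.16 / 0.84 ≈ −$92 billion.
The government should cut lump-sum taxes by $92 billion.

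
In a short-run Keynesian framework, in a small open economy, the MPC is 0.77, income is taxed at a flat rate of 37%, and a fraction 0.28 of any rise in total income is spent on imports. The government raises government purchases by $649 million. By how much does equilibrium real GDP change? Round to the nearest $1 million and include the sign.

+$816 million

Expenditure multiplier = 1/(1 − c(1−t) + m) = 1/(1 − 0.77×0.63 + 0.28) = 1/0.7949 ≈ 1.258.
ΔY = k × ΔG = (+$649 million) / 0.7949 ≈ +$816 million.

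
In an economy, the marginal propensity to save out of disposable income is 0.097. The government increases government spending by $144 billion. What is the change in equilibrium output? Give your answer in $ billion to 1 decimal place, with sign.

+$1,484.5 billion

MPC = 1 − MPS = 1 − 0.097 = 0.903.
Expenditure multiplier = 1/(1 − MPC) = 1/(1 − 0.903) = 1/0.097 ≈ 10.309.
ΔY = k × ΔG = (+$144 billion) / 0.097 ≈ +$1,484.5 billion.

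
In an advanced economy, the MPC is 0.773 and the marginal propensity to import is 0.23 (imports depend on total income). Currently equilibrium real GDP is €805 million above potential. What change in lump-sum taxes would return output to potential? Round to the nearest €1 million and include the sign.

+€476 million

Spending multiplier = 1/(1 − c + m) = 1/(1 − 0.773 + 0.23) = 1/0.457 ≈ 2.188.
Tax multiplier = −c·k = −0.773/0.457 ≈ −1.691. Need ΔY = −€805 million, so ΔT = ΔY/(−c·k) = −(−€805 million) × 0.457 / 0.773 ≈ +€476 million.
The government should raise lump-sum taxes by €476 million.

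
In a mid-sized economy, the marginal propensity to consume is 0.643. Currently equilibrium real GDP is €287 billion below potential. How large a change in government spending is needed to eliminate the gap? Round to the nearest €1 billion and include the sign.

+€102 billion

Spending multiplier = 1/(1 − MPC) = 1/(1 − 0.643) = 1/0.357 ≈ 2.801.
Need ΔY = +€287 billion, so ΔG = ΔY/k = (+€287 billion) × 0.357 ≈ +€102 billion.
The government should increase government spending by €102 billion.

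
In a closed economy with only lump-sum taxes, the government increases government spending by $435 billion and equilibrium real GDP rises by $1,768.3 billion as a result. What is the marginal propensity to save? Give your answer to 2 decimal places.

0.25

Implied spending multiplier k = ΔY/ΔG = 1,768.3/435 ≈ 4.0651.
Since k = 1/(1 − MPC), MPC = 1 − 1/k = 1 − ΔG/ΔY = 1 − 435/1,768.3 ≈ 0.75.
MPS = 1 − MPC = 0.25.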